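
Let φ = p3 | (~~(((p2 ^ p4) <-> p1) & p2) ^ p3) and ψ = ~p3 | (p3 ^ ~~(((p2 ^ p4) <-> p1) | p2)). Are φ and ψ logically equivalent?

  p1  |   p2  |   p3  |   p4  ||   φ   |   ψ  
 True |  True |  True |  True ||  True | False
 True |  True |  True | False ||  True | False
 True |  True | False |  True || False |  True
 True |  True | False | False ||  True |  True
 True | False |  True |  True ||  True | False
 True | False |  True | False ||  True |  True
 True | False | False |  True || False |  True
 True | False | False | False || False |  True
False |  True |  True |  True ||  True | False
False |  True |  True | False ||  True | False
False |  True | False |  True ||  True |  True
False |  True | False | False || False |  True
False | False |  True |  True ||  True |  True
False | False |  True | False ||  True | False
False | False | False |  True || False |  True
False | False | False | False || False |  True
The columns differ at p1=True, p2=True, p3=True, p4=True (φ=True, ψ=False), so they are not equivalent.

not equivalent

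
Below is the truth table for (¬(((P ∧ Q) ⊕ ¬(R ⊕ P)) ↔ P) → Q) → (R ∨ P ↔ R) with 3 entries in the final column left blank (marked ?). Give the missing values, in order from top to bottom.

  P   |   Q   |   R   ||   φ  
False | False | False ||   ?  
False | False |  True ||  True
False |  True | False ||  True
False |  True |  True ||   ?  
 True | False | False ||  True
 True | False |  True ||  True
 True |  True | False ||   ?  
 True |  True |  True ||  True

True, True, False

Row P=False, Q=False, R=False: (¬(((P ∧ Q) ⊕ ¬(R ⊕ P)) ↔ P) → Q) = False, (R ∨ P ↔ R) = True, so the formula = True.
Row P=False, Q=True, R=True: (¬(((P ∧ Q) ⊕ ¬(R ⊕ P)) ↔ P) → Q) = True, (R ∨ P ↔ R) = True, so the formula = True.
Row P=True, Q=True, R=False: (¬(((P ∧ Q) ⊕ ¬(R ⊕ P)) ↔ P) → Q) = True, (R ∨ P ↔ R) = False, so the formula = False.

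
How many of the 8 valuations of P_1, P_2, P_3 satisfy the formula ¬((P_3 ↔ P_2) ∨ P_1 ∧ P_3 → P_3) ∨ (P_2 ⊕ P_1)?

5

P_1  P_2  P_3  |  (P_3 ↔ P_2)  (P_1 ∧ P_3)  ((P_3 ↔ P_2) ∨ (P_1 ∧ P_3))  (P_2 ⊕ P_1)  φ
 T    T    T   |       T            T                    T                    F       F
 T    T    F   |       F            F                    F                    F       F
 T    F    T   |       F            T                    T                    T       T
 T    F    F   |       T            F                    T                    T       T
 F    T    T   |       T            F                    T                    T       T
 F    T    F   |       F            F                    F                    T       T
 F    F    T   |       F            F                    F                    F       F
 F    F    F   |       T            F                    T                    F       T
The formula is true on 5 of the 8 rows.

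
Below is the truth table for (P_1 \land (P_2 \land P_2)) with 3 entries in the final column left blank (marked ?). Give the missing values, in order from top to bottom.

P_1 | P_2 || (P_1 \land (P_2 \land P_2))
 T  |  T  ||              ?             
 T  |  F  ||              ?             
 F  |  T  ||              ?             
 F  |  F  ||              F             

T, F, F

Row P_1=T, P_2=T: (P_2 \land P_2) = T, so (P_1 \land (P_2 \land P_2)) = T.
Row P_1=T, P_2=F: (P_2 \land P_2) = F, so (P_1 \land (P_2 \land P_2)) = F.
Row P_1=F, P_2=T: (P_2 \land P_2) = T, so (P_1 \land (P_2 \land P_2)) = F.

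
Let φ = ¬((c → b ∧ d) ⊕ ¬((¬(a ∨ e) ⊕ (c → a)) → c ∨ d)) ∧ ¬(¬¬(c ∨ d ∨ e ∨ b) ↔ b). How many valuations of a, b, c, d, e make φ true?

10

a | b | c | d | e || φ
T | T | T | T | T || F
T | T | T | T | F || F
T | T | T | F | T || F
T | T | T | F | F || F
T | T | F | T | T || F
T | T | F | T | F || F
T | T | F | F | T || F
T | T | F | F | F || F
T | F | T | T | T || T
T | F | T | T | F || T
T | F | T | F | T || T
T | F | T | F | F || T
T | F | F | T | T || F
T | F | F | T | F || F
T | F | F | F | T || T
T | F | F | F | F || F
F | T | T | T | T || F
F | T | T | T | F || F
F | T | T | F | T || F
F | T | T | F | F || F
F | T | F | T | T || F
F | T | F | T | F || F
F | T | F | F | T || F
F | T | F | F | F || F
F | F | T | T | T || T
F | F | T | T | F || T
F | F | T | F | T || T
F | F | T | F | F || T
F | F | F | T | T || F
F | F | F | T | F || F
F | F | F | F | T || T
F | F | F | F | F || F
The formula is true on 10 of the 32 rows.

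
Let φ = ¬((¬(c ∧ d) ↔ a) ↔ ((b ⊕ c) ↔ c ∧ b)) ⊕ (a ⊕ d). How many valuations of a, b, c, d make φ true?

a | b | c | d | (c ∧ d) | ¬(c ∧ d) | (¬(c ∧ d) ↔ a) | (b ⊕ c) | (c ∧ b) | ((b ⊕ c) ↔ (c ∧ b)) | (a ⊕ d) | φ
- | - | - | - | ------- | -------- | -------------- | ------- | ------- | ------------------- | ------- | -
0 | 0 | 0 | 0 |    0    |    1     |       0        |    0    |    0    |          1          |    0    | 1
0 | 0 | 0 | 1 |    0    |    1     |       0        |    0    |    0    |          1          |    1    | 0
0 | 0 | 1 | 0 |    0    |    1     |       0        |    1    |    0    |          0          |    0    | 0
0 | 0 | 1 | 1 |    1    |    0     |       1        |    1    |    0    |          0          |    1    | 0
0 | 1 | 0 | 0 |    0    |    1     |       0        |    1    |    0    |          0          |    0    | 0
0 | 1 | 0 | 1 |    0    |    1     |       0        |    1    |    0    |          0          |    1    | 1
0 | 1 | 1 | 0 |    0    |    1     |       0        |    0    |    1    |          0          |    0    | 0
0 | 1 | 1 | 1 |    1    |    0     |       1        |    0    |    1    |          0          |    1    | 0
1 | 0 | 0 | 0 |    0    |    1     |       1        |    0    |    0    |          1          |    1    | 1
1 | 0 | 0 | 1 |    0    |    1     |       1        |    0    |    0    |          1          |    0    | 0
1 | 0 | 1 | 0 |    0    |    1     |       1        |    1    |    0    |          0          |    1    | 0
1 | 0 | 1 | 1 |    1    |    0     |       0        |    1    |    0    |          0          |    0    | 0
1 | 1 | 0 | 0 |    0    |    1     |       1        |    1    |    0    |          0          |    1    | 0
1 | 1 | 0 | 1 |    0    |    1     |       1        |    1    |    0    |          0          |    0    | 1
1 | 1 | 1 | 0 |    0    |    1     |       1        |    0    |    1    |          0          |    1    | 0
1 | 1 | 1 | 1 |    1    |    0     |       0        |    0    |    1    |          0          |    0    | 0
The formula is true on 4 of the 16 rows.

4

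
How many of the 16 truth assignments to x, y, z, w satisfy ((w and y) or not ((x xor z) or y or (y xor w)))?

x  y  z  w  |  (w and y)  (x xor z)  (y xor w)  φ
0  0  0  0  |      0          0          0      1
0  0  0  1  |      0          0          1      0
0  0  1  0  |      0          1          0      0
0  0  1  1  |      0          1          1      0
0  1  0  0  |      0          0          1      0
0  1  0  1  |      1          0          0      1
0  1  1  0  |      0          1          1      0
0  1  1  1  |      1          1          0      1
1  0  0  0  |      0          1          0      0
1  0  0  1  |      0          1          1      0
1  0  1  0  |      0          0          0      1
1  0  1  1  |      0          0          1      0
1  1  0  0  |      0          1          1      0
1  1  0  1  |      1          1          0      1
1  1  1  0  |      0          0          1      0
1  1  1  1  |      1          0          0      1
The formula is true on 6 of the 16 rows.

6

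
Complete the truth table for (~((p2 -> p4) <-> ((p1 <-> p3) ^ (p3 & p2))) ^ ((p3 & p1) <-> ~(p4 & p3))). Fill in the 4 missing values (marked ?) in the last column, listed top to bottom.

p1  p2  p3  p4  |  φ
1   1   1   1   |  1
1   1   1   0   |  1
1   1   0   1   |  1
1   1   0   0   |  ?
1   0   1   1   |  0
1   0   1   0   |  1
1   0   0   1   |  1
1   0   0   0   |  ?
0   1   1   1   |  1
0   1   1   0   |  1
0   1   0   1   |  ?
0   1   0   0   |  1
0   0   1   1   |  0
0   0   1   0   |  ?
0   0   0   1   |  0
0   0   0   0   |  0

Row p1=1, p2=1, p3=0, p4=0: ~((p2 -> p4) <-> ((p1 <-> p3) ^ (p3 & p2))) = 0, ((p3 & p1) <-> ~(p4 & p3)) = 0, so the formula = 0.
Row p1=1, p2=0, p3=0, p4=0: ~((p2 -> p4) <-> ((p1 <-> p3) ^ (p3 & p2))) = 1, ((p3 & p1) <-> ~(p4 & p3)) = 0, so the formula = 1.
Row p1=0, p2=1, p3=0, p4=1: ~((p2 -> p4) <-> ((p1 <-> p3) ^ (p3 & p2))) = 0, ((p3 & p1) <-> ~(p4 & p3)) = 0, so the formula = 0.
Row p1=0, p2=0, p3=1, p4=0: ~((p2 -> p4) <-> ((p1 <-> p3) ^ (p3 & p2))) = 1, ((p3 & p1) <-> ~(p4 & p3)) = 0, so the formula = 1.

0, 1, 0, 1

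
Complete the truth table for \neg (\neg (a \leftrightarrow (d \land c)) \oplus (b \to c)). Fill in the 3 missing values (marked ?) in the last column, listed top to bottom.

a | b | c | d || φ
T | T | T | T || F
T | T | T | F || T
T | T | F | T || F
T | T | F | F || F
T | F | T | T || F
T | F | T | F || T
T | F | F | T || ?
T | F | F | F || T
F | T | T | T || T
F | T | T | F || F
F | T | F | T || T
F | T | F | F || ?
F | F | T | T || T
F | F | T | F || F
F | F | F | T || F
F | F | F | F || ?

T, T, F

Row a=T, b=F, c=F, d=T: \neg (a \leftrightarrow (d \land c)) = T, (b \to c) = T, (\neg (a \leftrightarrow (d \land c)) \oplus (b \to c)) = F, so the formula = T.
Row a=F, b=T, c=F, d=F: \neg (a \leftrightarrow (d \land c)) = F, (b \to c) = F, (\neg (a \leftrightarrow (d \land c)) \oplus (b \to c)) = F, so the formula = T.
Row a=F, b=F, c=F, d=F: \neg (a \leftrightarrow (d \land c)) = F, (b \to c) = T, (\neg (a \leftrightarrow (d \land c)) \oplus (b \to c)) = T, so the formula = F.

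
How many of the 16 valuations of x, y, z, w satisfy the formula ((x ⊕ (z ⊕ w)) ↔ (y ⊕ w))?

8

x  y  z  w  |  ((x ⊕ (z ⊕ w)) ↔ (y ⊕ w))
1  1  1  1  |              0            
1  1  1  0  |              0            
1  1  0  1  |              1            
1  1  0  0  |              1            
1  0  1  1  |              1            
1  0  1  0  |              1            
1  0  0  1  |              0            
1  0  0  0  |              0            
0  1  1  1  |              1            
0  1  1  0  |              1            
0  1  0  1  |              0            
0  1  0  0  |              0            
0  0  1  1  |              0            
0  0  1  0  |              0            
0  0  0  1  |              1            
0  0  0  0  |              1            
The formula is true on 8 of the 16 rows.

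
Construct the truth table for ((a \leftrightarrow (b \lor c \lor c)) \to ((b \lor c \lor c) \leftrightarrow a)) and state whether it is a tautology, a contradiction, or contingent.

a | b | c || φ
F | F | F || T
F | F | T || T
F | T | F || T
F | T | T || T
T | F | F || T
T | F | T || T
T | T | F || T
T | T | T || T
Every row is T, so the formula is a tautology.

tautology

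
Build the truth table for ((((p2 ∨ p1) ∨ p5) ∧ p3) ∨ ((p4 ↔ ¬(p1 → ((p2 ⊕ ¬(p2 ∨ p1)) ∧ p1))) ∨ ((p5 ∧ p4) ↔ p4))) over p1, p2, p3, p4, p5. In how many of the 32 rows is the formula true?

28

p1  p2  p3  p4  p5  |  φ
0   0   0   0   0   |  1
0   0   0   0   1   |  1
0   0   0   1   0   |  0
0   0   0   1   1   |  1
0   0   1   0   0   |  1
0   0   1   0   1   |  1
0   0   1   1   0   |  0
0   0   1   1   1   |  1
0   1   0   0   0   |  1
0   1   0   0   1   |  1
0   1   0   1   0   |  0
0   1   0   1   1   |  1
0   1   1   0   0   |  1
0   1   1   0   1   |  1
0   1   1   1   0   |  1
0   1   1   1   1   |  1
1   0   0   0   0   |  1
1   0   0   0   1   |  1
1   0   0   1   0   |  1
1   0   0   1   1   |  1
1   0   1   0   0   |  1
1   0   1   0   1   |  1
1   0   1   1   0   |  1
1   0   1   1   1   |  1
1   1   0   0   0   |  1
1   1   0   0   1   |  1
1   1   0   1   0   |  0
1   1   0   1   1   |  1
1   1   1   0   0   |  1
1   1   1   0   1   |  1
1   1   1   1   0   |  1
1   1   1   1   1   |  1
The formula is true on 28 of the 32 rows.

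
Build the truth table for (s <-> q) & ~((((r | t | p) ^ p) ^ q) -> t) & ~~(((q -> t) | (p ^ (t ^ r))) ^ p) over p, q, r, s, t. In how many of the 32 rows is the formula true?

p | q | r | s | t || φ
T | T | T | T | T || F
T | T | T | T | F || T
T | T | T | F | T || F
T | T | T | F | F || F
T | T | F | T | T || F
T | T | F | T | F || F
T | T | F | F | T || F
T | T | F | F | F || F
T | F | T | T | T || F
T | F | T | T | F || F
T | F | T | F | T || F
T | F | T | F | F || F
T | F | F | T | T || F
T | F | F | T | F || F
T | F | F | F | T || F
T | F | F | F | F || F
F | T | T | T | T || F
F | T | T | T | F || F
F | T | T | F | T || F
F | T | T | F | F || F
F | T | F | T | T || F
F | T | F | T | F || F
F | T | F | F | T || F
F | T | F | F | F || F
F | F | T | T | T || F
F | F | T | T | F || F
F | F | T | F | T || F
F | F | T | F | F || T
F | F | F | T | T || F
F | F | F | T | F || F
F | F | F | F | T || F
F | F | F | F | F || F
The formula is true on 2 of the 32 rows.

2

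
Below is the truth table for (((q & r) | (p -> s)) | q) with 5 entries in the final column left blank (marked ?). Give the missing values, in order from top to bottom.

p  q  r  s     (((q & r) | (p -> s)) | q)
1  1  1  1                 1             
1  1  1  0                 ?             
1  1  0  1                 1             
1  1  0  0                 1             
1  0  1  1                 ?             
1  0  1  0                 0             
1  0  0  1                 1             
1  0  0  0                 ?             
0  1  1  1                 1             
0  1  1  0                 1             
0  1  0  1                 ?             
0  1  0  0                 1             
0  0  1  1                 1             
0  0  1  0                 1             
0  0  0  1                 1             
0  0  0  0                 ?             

1, 1, 0, 1, 1

Row p=1, q=1, r=1, s=0: ((q & r) | (p -> s)) = 1, so (((q & r) | (p -> s)) | q) = 1.
Row p=1, q=0, r=1, s=1: ((q & r) | (p -> s)) = 1, so (((q & r) | (p -> s)) | q) = 1.
Row p=1, q=0, r=0, s=0: ((q & r) | (p -> s)) = 0, so (((q & r) | (p -> s)) | q) = 0.
Row p=0, q=1, r=0, s=1: ((q & r) | (p -> s)) = 1, so (((q & r) | (p -> s)) | q) = 1.
Row p=0, q=0, r=0, s=0: ((q & r) | (p -> s)) = 1, so (((q & r) | (p -> s)) | q) = 1.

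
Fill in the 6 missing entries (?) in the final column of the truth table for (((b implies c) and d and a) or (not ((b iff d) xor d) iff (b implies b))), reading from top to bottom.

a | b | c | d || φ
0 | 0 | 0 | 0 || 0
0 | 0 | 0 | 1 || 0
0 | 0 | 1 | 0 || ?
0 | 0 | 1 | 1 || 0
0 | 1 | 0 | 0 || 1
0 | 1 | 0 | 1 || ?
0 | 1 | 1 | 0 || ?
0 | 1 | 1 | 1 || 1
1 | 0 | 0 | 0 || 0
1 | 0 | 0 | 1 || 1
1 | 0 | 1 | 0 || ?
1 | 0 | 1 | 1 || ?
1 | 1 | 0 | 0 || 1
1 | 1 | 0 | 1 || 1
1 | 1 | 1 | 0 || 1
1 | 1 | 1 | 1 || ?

Row a=0, b=0, c=1, d=0: ((b implies c) and d and a) = 0, (not ((b iff d) xor d) iff (b implies b)) = 0, so the formula = 0.
Row a=0, b=1, c=0, d=1: ((b implies c) and d and a) = 0, (not ((b iff d) xor d) iff (b implies b)) = 1, so the formula = 1.
Row a=0, b=1, c=1, d=0: ((b implies c) and d and a) = 0, (not ((b iff d) xor d) iff (b implies b)) = 1, so the formula = 1.
Row a=1, b=0, c=1, d=0: ((b implies c) and d and a) = 0, (not ((b iff d) xor d) iff (b implies b)) = 0, so the formula = 0.
Row a=1, b=0, c=1, d=1: ((b implies c) and d and a) = 1, (not ((b iff d) xor d) iff (b implies b)) = 0, so the formula = 1.
Row a=1, b=1, c=1, d=1: ((b implies c) and d and a) = 1, (not ((b iff d) xor d) iff (b implies b)) = 1, so the formula = 1.

0, 1, 1, 0, 1, 1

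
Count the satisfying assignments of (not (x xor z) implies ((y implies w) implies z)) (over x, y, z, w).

13

x  y  z  w  |  (x xor z)  not (x xor z)  (y implies w)  ((y implies w) implies z)  φ
T  T  T  T  |      F            T              T                    T              T
T  T  T  F  |      F            T              F                    T              T
T  T  F  T  |      T            F              T                    F              T
T  T  F  F  |      T            F              F                    T              T
T  F  T  T  |      F            T              T                    T              T
T  F  T  F  |      F            T              T                    T              T
T  F  F  T  |      T            F              T                    F              T
T  F  F  F  |      T            F              T                    F              T
F  T  T  T  |      T            F              T                    T              T
F  T  T  F  |      T            F              F                    T              T
F  T  F  T  |      F            T              T                    F              F
F  T  F  F  |      F            T              F                    T              T
F  F  T  T  |      T            F              T                    T              T
F  F  T  F  |      T            F              T                    T              T
F  F  F  T  |      F            T              T                    F              F
F  F  F  F  |      F            T              T                    F              F
The formula is true on 13 of the 16 rows.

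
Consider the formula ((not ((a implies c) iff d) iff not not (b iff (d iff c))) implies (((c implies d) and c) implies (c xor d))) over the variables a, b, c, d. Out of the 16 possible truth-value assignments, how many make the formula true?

14

a  b  c  d  |  φ
1  1  1  1  |  1
1  1  1  0  |  1
1  1  0  1  |  1
1  1  0  0  |  1
1  0  1  1  |  0
1  0  1  0  |  1
1  0  0  1  |  1
1  0  0  0  |  1
0  1  1  1  |  1
0  1  1  0  |  1
0  1  0  1  |  1
0  1  0  0  |  1
0  0  1  1  |  0
0  0  1  0  |  1
0  0  0  1  |  1
0  0  0  0  |  1
The formula is true on 14 of the 16 rows.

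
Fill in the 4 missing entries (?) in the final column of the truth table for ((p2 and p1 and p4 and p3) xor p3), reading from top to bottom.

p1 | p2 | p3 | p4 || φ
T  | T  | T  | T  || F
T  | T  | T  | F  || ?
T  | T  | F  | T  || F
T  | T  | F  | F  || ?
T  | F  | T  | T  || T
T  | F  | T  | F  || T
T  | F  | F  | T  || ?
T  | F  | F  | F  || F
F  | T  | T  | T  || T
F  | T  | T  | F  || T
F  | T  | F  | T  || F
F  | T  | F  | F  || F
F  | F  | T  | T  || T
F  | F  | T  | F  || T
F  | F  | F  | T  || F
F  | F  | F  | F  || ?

T, F, F, F

Row p1=T, p2=T, p3=T, p4=F: (p2 and p1 and p4 and p3) = F, so the formula = T.
Row p1=T, p2=T, p3=F, p4=F: (p2 and p1 and p4 and p3) = F, so the formula = F.
Row p1=T, p2=F, p3=F, p4=T: (p2 and p1 and p4 and p3) = F, so the formula = F.
Row p1=F, p2=F, p3=F, p4=F: (p2 and p1 and p4 and p3) = F, so the formula = F.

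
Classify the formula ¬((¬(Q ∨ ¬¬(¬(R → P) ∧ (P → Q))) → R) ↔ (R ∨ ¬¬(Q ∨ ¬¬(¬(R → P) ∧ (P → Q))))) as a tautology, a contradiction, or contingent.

contradiction

P | Q | R | φ
- | - | - | -
1 | 1 | 1 | 0
1 | 1 | 0 | 0
1 | 0 | 1 | 0
1 | 0 | 0 | 0
0 | 1 | 1 | 0
0 | 1 | 0 | 0
0 | 0 | 1 | 0
0 | 0 | 0 | 0
Every row is 0, so the formula is a contradiction.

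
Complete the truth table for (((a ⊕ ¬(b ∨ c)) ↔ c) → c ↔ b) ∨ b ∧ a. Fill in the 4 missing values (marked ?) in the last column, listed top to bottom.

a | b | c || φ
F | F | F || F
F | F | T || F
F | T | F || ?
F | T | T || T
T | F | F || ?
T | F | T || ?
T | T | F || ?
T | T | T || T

F, T, F, T

Row a=F, b=T, c=F: (((a ⊕ ¬(b ∨ c)) ↔ c) → c ↔ b) = F, (b ∧ a) = F, so the formula = F.
Row a=T, b=F, c=F: (((a ⊕ ¬(b ∨ c)) ↔ c) → c ↔ b) = T, (b ∧ a) = F, so the formula = T.
Row a=T, b=F, c=T: (((a ⊕ ¬(b ∨ c)) ↔ c) → c ↔ b) = F, (b ∧ a) = F, so the formula = F.
Row a=T, b=T, c=F: (((a ⊕ ¬(b ∨ c)) ↔ c) → c ↔ b) = T, (b ∧ a) = T, so the formula = T.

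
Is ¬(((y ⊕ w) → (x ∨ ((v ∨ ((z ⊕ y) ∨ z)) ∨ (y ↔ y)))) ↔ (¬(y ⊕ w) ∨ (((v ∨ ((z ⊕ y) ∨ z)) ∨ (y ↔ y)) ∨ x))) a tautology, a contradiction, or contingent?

x  y  z  w  v  |  φ
1  1  1  1  1  |  0
1  1  1  1  0  |  0
1  1  1  0  1  |  0
1  1  1  0  0  |  0
1  1  0  1  1  |  0
1  1  0  1  0  |  0
1  1  0  0  1  |  0
1  1  0  0  0  |  0
1  0  1  1  1  |  0
1  0  1  1  0  |  0
1  0  1  0  1  |  0
1  0  1  0  0  |  0
1  0  0  1  1  |  0
1  0  0  1  0  |  0
1  0  0  0  1  |  0
1  0  0  0  0  |  0
0  1  1  1  1  |  0
0  1  1  1  0  |  0
0  1  1  0  1  |  0
0  1  1  0  0  |  0
0  1  0  1  1  |  0
0  1  0  1  0  |  0
0  1  0  0  1  |  0
0  1  0  0  0  |  0
0  0  1  1  1  |  0
0  0  1  1  0  |  0
0  0  1  0  1  |  0
0  0  1  0  0  |  0
0  0  0  1  1  |  0
0  0  0  1  0  |  0
0  0  0  0  1  |  0
0  0  0  0  0  |  0
Every row is 0, so the formula is a contradiction.

contradiction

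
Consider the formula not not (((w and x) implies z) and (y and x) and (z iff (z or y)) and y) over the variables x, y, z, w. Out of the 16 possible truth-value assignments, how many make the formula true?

2

x | y | z | w | (w and x) | ((w and x) implies z) | (y and x) | (z or y) | (z iff (z or y)) | φ
- | - | - | - | --------- | --------------------- | --------- | -------- | ---------------- | -
T | T | T | T |     T     |           T           |     T     |    T     |        T         | T
T | T | T | F |     F     |           T           |     T     |    T     |        T         | T
T | T | F | T |     T     |           F           |     T     |    T     |        F         | F
T | T | F | F |     F     |           T           |     T     |    T     |        F         | F
T | F | T | T |     T     |           T           |     F     |    T     |        T         | F
T | F | T | F |     F     |           T           |     F     |    T     |        T         | F
T | F | F | T |     T     |           F           |     F     |    F     |        T         | F
T | F | F | F |     F     |           T           |     F     |    F     |        T         | F
F | T | T | T |     F     |           T           |     F     |    T     |        T         | F
F | T | T | F |     F     |           T           |     F     |    T     |        T         | F
F | T | F | T |     F     |           T           |     F     |    T     |        F         | F
F | T | F | F |     F     |           T           |     F     |    T     |        F         | F
F | F | T | T |     F     |           T           |     F     |    T     |        T         | F
F | F | T | F |     F     |           T           |     F     |    T     |        T         | F
F | F | F | T |     F     |           T           |     F     |    F     |        T         | F
F | F | F | F |     F     |           T           |     F     |    F     |        T         | F
The formula is true on 2 of the 16 rows.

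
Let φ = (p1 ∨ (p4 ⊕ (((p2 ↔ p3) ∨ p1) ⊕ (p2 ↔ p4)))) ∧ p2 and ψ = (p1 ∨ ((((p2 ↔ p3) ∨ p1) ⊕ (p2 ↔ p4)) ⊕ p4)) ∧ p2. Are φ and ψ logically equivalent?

equivalent

p1 | p2 | p3 | p4 || φ | ψ
T  | T  | T  | T  || T | T
T  | T  | T  | F  || T | T
T  | T  | F  | T  || T | T
T  | T  | F  | F  || T | T
T  | F  | T  | T  || F | F
T  | F  | T  | F  || F | F
T  | F  | F  | T  || F | F
T  | F  | F  | F  || F | F
F  | T  | T  | T  || T | T
F  | T  | T  | F  || T | T
F  | T  | F  | T  || F | F
F  | T  | F  | F  || F | F
F  | F  | T  | T  || F | F
F  | F  | T  | F  || F | F
F  | F  | F  | T  || F | F
F  | F  | F  | F  || F | F
The columns for φ and ψ agree on every row, so they are logically equivalent.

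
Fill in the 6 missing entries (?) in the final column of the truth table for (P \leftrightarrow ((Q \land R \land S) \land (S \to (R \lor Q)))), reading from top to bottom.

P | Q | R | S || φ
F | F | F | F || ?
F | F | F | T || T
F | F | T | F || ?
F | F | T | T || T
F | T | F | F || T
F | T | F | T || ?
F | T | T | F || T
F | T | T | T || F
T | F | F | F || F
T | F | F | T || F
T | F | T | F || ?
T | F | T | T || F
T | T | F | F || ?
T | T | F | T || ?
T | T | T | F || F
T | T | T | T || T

T, T, T, F, F, F

Row P=F, Q=F, R=F, S=F: ((Q \land R \land S) \land (S \to (R \lor Q))) = F, so the formula = T.
Row P=F, Q=F, R=T, S=F: ((Q \land R \land S) \land (S \to (R \lor Q))) = F, so the formula = T.
Row P=F, Q=T, R=F, S=T: ((Q \land R \land S) \land (S \to (R \lor Q))) = F, so the formula = T.
Row P=T, Q=F, R=T, S=F: ((Q \land R \land S) \land (S \to (R \lor Q))) = F, so the formula = F.
Row P=T, Q=T, R=F, S=F: ((Q \land R \land S) \land (S \to (R \lor Q))) = F, so the formula = F.
Row P=T, Q=T, R=F, S=T: ((Q \land R \land S) \land (S \to (R \lor Q))) = F, so the formula = F.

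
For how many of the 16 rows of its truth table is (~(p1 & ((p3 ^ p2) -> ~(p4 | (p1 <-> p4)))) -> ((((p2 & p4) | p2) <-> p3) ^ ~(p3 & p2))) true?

14

p1 | p2 | p3 | p4 || φ
T  | T  | T  | T  || T
T  | T  | T  | F  || T
T  | T  | F  | T  || T
T  | T  | F  | F  || T
T  | F  | T  | T  || T
T  | F  | T  | F  || T
T  | F  | F  | T  || T
T  | F  | F  | F  || T
F  | T  | T  | T  || T
F  | T  | T  | F  || T
F  | T  | F  | T  || T
F  | T  | F  | F  || T
F  | F  | T  | T  || T
F  | F  | T  | F  || T
F  | F  | F  | T  || F
F  | F  | F  | F  || F
The formula is true on 14 of the 16 rows.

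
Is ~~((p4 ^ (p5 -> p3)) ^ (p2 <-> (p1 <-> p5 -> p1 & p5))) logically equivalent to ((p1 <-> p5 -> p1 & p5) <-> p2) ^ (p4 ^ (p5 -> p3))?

equivalent

p1 | p2 | p3 | p4 | p5 || φ | ψ
T  | T  | T  | T  | T  || T | T
T  | T  | T  | T  | F  || T | T
T  | T  | T  | F  | T  || F | F
T  | T  | T  | F  | F  || F | F
T  | T  | F  | T  | T  || F | F
T  | T  | F  | T  | F  || T | T
T  | T  | F  | F  | T  || T | T
T  | T  | F  | F  | F  || F | F
T  | F  | T  | T  | T  || F | F
T  | F  | T  | T  | F  || F | F
T  | F  | T  | F  | T  || T | T
T  | F  | T  | F  | F  || T | T
T  | F  | F  | T  | T  || T | T
T  | F  | F  | T  | F  || F | F
T  | F  | F  | F  | T  || F | F
T  | F  | F  | F  | F  || T | T
F  | T  | T  | T  | T  || T | T
F  | T  | T  | T  | F  || F | F
F  | T  | T  | F  | T  || F | F
F  | T  | T  | F  | F  || T | T
F  | T  | F  | T  | T  || F | F
F  | T  | F  | T  | F  || F | F
F  | T  | F  | F  | T  || T | T
F  | T  | F  | F  | F  || T | T
F  | F  | T  | T  | T  || F | F
F  | F  | T  | T  | F  || T | T
F  | F  | T  | F  | T  || T | T
F  | F  | T  | F  | F  || F | F
F  | F  | F  | T  | T  || T | T
F  | F  | F  | T  | F  || T | T
F  | F  | F  | F  | T  || F | F
F  | F  | F  | F  | F  || F | F
The columns for φ and ψ agree on every row, so they are logically equivalent.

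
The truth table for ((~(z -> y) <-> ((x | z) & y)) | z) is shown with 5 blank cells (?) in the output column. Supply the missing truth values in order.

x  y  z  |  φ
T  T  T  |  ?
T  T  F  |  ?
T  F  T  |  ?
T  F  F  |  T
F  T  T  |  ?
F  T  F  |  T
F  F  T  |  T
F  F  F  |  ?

Row x=T, y=T, z=T: (~(z -> y) <-> ((x | z) & y)) = F, so the formula = T.
Row x=T, y=T, z=F: (~(z -> y) <-> ((x | z) & y)) = F, so the formula = F.
Row x=T, y=F, z=T: (~(z -> y) <-> ((x | z) & y)) = F, so the formula = T.
Row x=F, y=T, z=T: (~(z -> y) <-> ((x | z) & y)) = F, so the formula = T.
Row x=F, y=F, z=F: (~(z -> y) <-> ((x | z) & y)) = T, so the formula = T.

T, F, T, T, T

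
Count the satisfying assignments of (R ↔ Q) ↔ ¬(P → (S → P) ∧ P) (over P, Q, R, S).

P | Q | R | S | ((R ↔ Q) ↔ ¬(P → ((S → P) ∧ P)))
- | - | - | - | --------------------------------
F | F | F | F |                F                
F | F | F | T |                F                
F | F | T | F |                T                
F | F | T | T |                T                
F | T | F | F |                T                
F | T | F | T |                T                
F | T | T | F |                F                
F | T | T | T |                F                
T | F | F | F |                F                
T | F | F | T |                F                
T | F | T | F |                T                
T | F | T | T |                T                
T | T | F | F |                T                
T | T | F | T |                T                
T | T | T | F |                F                
T | T | T | T |                F                
The formula is true on 8 of the 16 rows.

8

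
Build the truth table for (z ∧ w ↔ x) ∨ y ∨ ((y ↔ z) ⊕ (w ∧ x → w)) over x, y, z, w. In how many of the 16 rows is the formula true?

14

x  y  z  w  |  (z ∧ w)  ((z ∧ w) ↔ x)  (((z ∧ w) ↔ x) ∨ y)  (y ↔ z)  (w ∧ x)  ((w ∧ x) → w)  ((y ↔ z) ⊕ ((w ∧ x) → w))  φ
0  0  0  0  |     0           1                 1              1        0           1                    0              1
0  0  0  1  |     0           1                 1              1        0           1                    0              1
0  0  1  0  |     0           1                 1              0        0           1                    1              1
0  0  1  1  |     1           0                 0              0        0           1                    1              1
0  1  0  0  |     0           1                 1              0        0           1                    1              1
0  1  0  1  |     0           1                 1              0        0           1                    1              1
0  1  1  0  |     0           1                 1              1        0           1                    0              1
0  1  1  1  |     1           0                 1              1        0           1                    0              1
1  0  0  0  |     0           0                 0              1        0           1                    0              0
1  0  0  1  |     0           0                 0              1        1           1                    0              0
1  0  1  0  |     0           0                 0              0        0           1                    1              1
1  0  1  1  |     1           1                 1              0        1           1                    1              1
1  1  0  0  |     0           0                 1              0        0           1                    1              1
1  1  0  1  |     0           0                 1              0        1           1                    1              1
1  1  1  0  |     0           0                 1              1        0           1                    0              1
1  1  1  1  |     1           1                 1              1        1           1                    0              1
The formula is true on 14 of the 16 rows.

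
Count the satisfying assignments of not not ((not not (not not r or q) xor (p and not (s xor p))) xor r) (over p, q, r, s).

p | q | r | s || φ
F | F | F | F || F
F | F | F | T || F
F | F | T | F || F
F | F | T | T || F
F | T | F | F || T
F | T | F | T || T
F | T | T | F || F
F | T | T | T || F
T | F | F | F || F
T | F | F | T || T
T | F | T | F || F
T | F | T | T || T
T | T | F | F || T
T | T | F | T || F
T | T | T | F || F
T | T | T | T || T
The formula is true on 6 of the 16 rows.

6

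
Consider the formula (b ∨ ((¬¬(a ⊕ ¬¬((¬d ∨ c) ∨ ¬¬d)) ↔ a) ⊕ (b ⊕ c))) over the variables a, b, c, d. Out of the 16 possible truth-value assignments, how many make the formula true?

a | b | c | d || ¬d | (¬d ∨ c) | ¬¬d | ((¬d ∨ c) ∨ ¬¬d) | ¬((¬d ∨ c) ∨ ¬¬d) | ¬¬((¬d ∨ c) ∨ ¬¬d) | (a ⊕ ¬¬((¬d ∨ c) ∨ ¬¬d)) | ¬(a ⊕ ¬¬((¬d ∨ c) ∨ ¬¬d)) | ¬¬(a ⊕ ¬¬((¬d ∨ c) ∨ ¬¬d)) | (b ⊕ c) | φ
T | T | T | T || F  |    T     |  T  |        T         |         F         |         T          |            F             |             T             |             F              |    F    | T
T | T | T | F || T  |    T     |  F  |        T         |         F         |         T          |            F             |             T             |             F              |    F    | T
T | T | F | T || F  |    F     |  T  |        T         |         F         |         T          |            F             |             T             |             F              |    T    | T
T | T | F | F || T  |    T     |  F  |        T         |         F         |         T          |            F             |             T             |             F              |    T    | T
T | F | T | T || F  |    T     |  T  |        T         |         F         |         T          |            F             |             T             |             F              |    T    | T
T | F | T | F || T  |    T     |  F  |        T         |         F         |         T          |            F             |             T             |             F              |    T    | T
T | F | F | T || F  |    F     |  T  |        T         |         F         |         T          |            F             |             T             |             F              |    F    | F
T | F | F | F || T  |    T     |  F  |        T         |         F         |         T          |            F             |             T             |             F              |    F    | F
F | T | T | T || F  |    T     |  T  |        T         |         F         |         T          |            T             |             F             |             T              |    F    | T
F | T | T | F || T  |    T     |  F  |        T         |         F         |         T          |            T             |             F             |             T              |    F    | T
F | T | F | T || F  |    F     |  T  |        T         |         F         |         T          |            T             |             F             |             T              |    T    | T
F | T | F | F || T  |    T     |  F  |        T         |         F         |         T          |            T             |             F             |             T              |    T    | T
F | F | T | T || F  |    T     |  T  |        T         |         F         |         T          |            T             |             F             |             T              |    T    | T
F | F | T | F || T  |    T     |  F  |        T         |         F         |         T          |            T             |             F             |             T              |    T    | T
F | F | F | T || F  |    F     |  T  |        T         |         F         |         T          |            T             |             F             |             T              |    F    | F
F | F | F | F || T  |    T     |  F  |        T         |         F         |         T          |            T             |             F             |             T              |    F    | F
The formula is true on 12 of the 16 rows.

12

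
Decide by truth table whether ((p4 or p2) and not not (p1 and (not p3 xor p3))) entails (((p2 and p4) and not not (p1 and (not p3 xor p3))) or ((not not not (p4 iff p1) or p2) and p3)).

no

  p1  |   p2  |   p3  |   p4  |   φ   |   ψ  
----- | ----- | ----- | ----- | ----- | -----
False | False | False | False | False | False
False | False | False |  True | False | False
False | False |  True | False | False | False
False | False |  True |  True | False |  True
False |  True | False | False | False | False
False |  True | False |  True | False | False
False |  True |  True | False | False |  True
False |  True |  True |  True | False |  True
 True | False | False | False | False | False
 True | False | False |  True |  True | False
 True | False |  True | False | False |  True
 True | False |  True |  True |  True | False
 True |  True | False | False |  True | False
 True |  True | False |  True |  True |  True
 True |  True |  True | False |  True |  True
 True |  True |  True |  True |  True |  True
At p1=True, p2=False, p3=False, p4=True we have φ true but ψ false, so φ does not entail ψ.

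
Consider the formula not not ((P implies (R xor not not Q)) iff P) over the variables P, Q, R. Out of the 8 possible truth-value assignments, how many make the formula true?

P  Q  R  |  φ
T  T  T  |  F
T  T  F  |  T
T  F  T  |  T
T  F  F  |  F
F  T  T  |  F
F  T  F  |  F
F  F  T  |  F
F  F  F  |  F
The formula is true on 2 of the 8 rows.

2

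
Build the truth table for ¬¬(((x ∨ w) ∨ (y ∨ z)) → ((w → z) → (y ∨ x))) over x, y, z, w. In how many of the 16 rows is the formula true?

14

x | y | z | w || (x ∨ w) | (y ∨ z) | ((x ∨ w) ∨ (y ∨ z)) | (w → z) | (y ∨ x) | ((w → z) → (y ∨ x)) | φ
T | T | T | T ||    T    |    T    |          T          |    T    |    T    |          T          | T
T | T | T | F ||    T    |    T    |          T          |    T    |    T    |          T          | T
T | T | F | T ||    T    |    T    |          T          |    F    |    T    |          T          | T
T | T | F | F ||    T    |    T    |          T          |    T    |    T    |          T          | T
T | F | T | T ||    T    |    T    |          T          |    T    |    T    |          T          | T
T | F | T | F ||    T    |    T    |          T          |    T    |    T    |          T          | T
T | F | F | T ||    T    |    F    |          T          |    F    |    T    |          T          | T
T | F | F | F ||    T    |    F    |          T          |    T    |    T    |          T          | T
F | T | T | T ||    T    |    T    |          T          |    T    |    T    |          T          | T
F | T | T | F ||    F    |    T    |          T          |    T    |    T    |          T          | T
F | T | F | T ||    T    |    T    |          T          |    F    |    T    |          T          | T
F | T | F | F ||    F    |    T    |          T          |    T    |    T    |          T          | T
F | F | T | T ||    T    |    T    |          T          |    T    |    F    |          F          | F
F | F | T | F ||    F    |    T    |          T          |    T    |    F    |          F          | F
F | F | F | T ||    T    |    F    |          T          |    F    |    F    |          T          | T
F | F | F | F ||    F    |    F    |          F          |    T    |    F    |          F          | T
The formula is true on 14 of the 16 rows.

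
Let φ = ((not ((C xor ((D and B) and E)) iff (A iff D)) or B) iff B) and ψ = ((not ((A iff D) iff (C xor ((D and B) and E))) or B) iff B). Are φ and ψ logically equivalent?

  A   |   B   |   C   |   D   |   E   ||   φ   |   ψ  
 True |  True |  True |  True |  True ||  True |  True
 True |  True |  True |  True | False ||  True |  True
 True |  True |  True | False |  True ||  True |  True
 True |  True |  True | False | False ||  True |  True
 True |  True | False |  True |  True ||  True |  True
 True |  True | False |  True | False ||  True |  True
 True |  True | False | False |  True ||  True |  True
 True |  True | False | False | False ||  True |  True
 True | False |  True |  True |  True ||  True |  True
 True | False |  True |  True | False ||  True |  True
 True | False |  True | False |  True || False | False
 True | False |  True | False | False || False | False
 True | False | False |  True |  True || False | False
 True | False | False |  True | False || False | False
 True | False | False | False |  True ||  True |  True
 True | False | False | False | False ||  True |  True
False |  True |  True |  True |  True ||  True |  True
False |  True |  True |  True | False ||  True |  True
False |  True |  True | False |  True ||  True |  True
False |  True |  True | False | False ||  True |  True
False |  True | False |  True |  True ||  True |  True
False |  True | False |  True | False ||  True |  True
False |  True | False | False |  True ||  True |  True
False |  True | False | False | False ||  True |  True
False | False |  True |  True |  True || False | False
False | False |  True |  True | False || False | False
False | False |  True | False |  True ||  True |  True
False | False |  True | False | False ||  True |  True
False | False | False |  True |  True ||  True |  True
False | False | False |  True | False ||  True |  True
False | False | False | False |  True || False | False
False | False | False | False | False || False | False
The columns for φ and ψ agree on every row, so they are logically equivalent.

equivalent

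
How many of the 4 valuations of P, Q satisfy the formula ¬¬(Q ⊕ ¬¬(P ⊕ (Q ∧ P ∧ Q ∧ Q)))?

P | Q || φ
T | T || T
T | F || T
F | T || T
F | F || F
The formula is true on 3 of the 4 rows.

3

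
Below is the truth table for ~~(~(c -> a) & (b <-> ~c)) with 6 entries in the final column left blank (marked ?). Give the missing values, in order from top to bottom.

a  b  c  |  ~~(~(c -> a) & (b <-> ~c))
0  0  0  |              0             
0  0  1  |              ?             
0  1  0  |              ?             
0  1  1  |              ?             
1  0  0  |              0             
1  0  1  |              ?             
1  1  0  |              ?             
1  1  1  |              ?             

1, 0, 0, 0, 0, 0

Row a=0, b=0, c=1: (~(c -> a) & (b <-> ~c)) = 1, ~(~(c -> a) & (b <-> ~c)) = 0, so ~~(~(c -> a) & (b <-> ~c)) = 1.
Row a=0, b=1, c=0: (~(c -> a) & (b <-> ~c)) = 0, ~(~(c -> a) & (b <-> ~c)) = 1, so ~~(~(c -> a) & (b <-> ~c)) = 0.
Row a=0, b=1, c=1: (~(c -> a) & (b <-> ~c)) = 0, ~(~(c -> a) & (b <-> ~c)) = 1, so ~~(~(c -> a) & (b <-> ~c)) = 0.
Row a=1, b=0, c=1: (~(c -> a) & (b <-> ~c)) = 0, ~(~(c -> a) & (b <-> ~c)) = 1, so ~~(~(c -> a) & (b <-> ~c)) = 0.
Row a=1, b=1, c=0: (~(c -> a) & (b <-> ~c)) = 0, ~(~(c -> a) & (b <-> ~c)) = 1, so ~~(~(c -> a) & (b <-> ~c)) = 0.
Row a=1, b=1, c=1: (~(c -> a) & (b <-> ~c)) = 0, ~(~(c -> a) & (b <-> ~c)) = 1, so ~~(~(c -> a) & (b <-> ~c)) = 0.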